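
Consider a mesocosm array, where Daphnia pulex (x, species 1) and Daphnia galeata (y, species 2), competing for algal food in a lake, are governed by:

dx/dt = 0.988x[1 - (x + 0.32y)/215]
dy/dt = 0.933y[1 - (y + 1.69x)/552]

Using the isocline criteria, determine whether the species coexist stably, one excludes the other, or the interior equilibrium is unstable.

stable coexistence

Compare the nullcline intercepts: K1/α12 = 215/0.32 = 672 > K2 = 552; K2/α21 = 552/1.69 = 327 > K1 = 215.
Since both inequalities hold, each species can invade when rare, so the interior equilibrium is stable.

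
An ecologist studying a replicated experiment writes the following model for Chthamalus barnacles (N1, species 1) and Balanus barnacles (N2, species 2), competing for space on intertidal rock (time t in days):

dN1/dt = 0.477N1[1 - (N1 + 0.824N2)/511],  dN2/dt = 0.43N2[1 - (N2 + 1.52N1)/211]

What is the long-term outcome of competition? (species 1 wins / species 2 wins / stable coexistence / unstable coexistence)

species 1 excludes species 2

Compare the nullcline intercepts: K1/α12 = 511/0.824 = 620 > K2 = 211; K2/α21 = 211/1.52 = 139 < K1 = 511.
Since the inequalities point opposite ways, species 1 can invade but species 2 cannot.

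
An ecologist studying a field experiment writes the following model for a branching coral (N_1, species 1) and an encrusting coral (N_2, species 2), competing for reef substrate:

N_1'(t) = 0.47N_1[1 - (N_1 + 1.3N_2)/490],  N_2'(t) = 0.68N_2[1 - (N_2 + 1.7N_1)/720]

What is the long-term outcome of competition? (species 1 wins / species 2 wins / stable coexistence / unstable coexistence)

unstable coexistence (outcome depends on initial conditions)

Compare the nullcline intercepts: K1/α12 = 490/1.3 = 377 < K2 = 720; K2/α21 = 720/1.7 = 424 < K1 = 490.
Since both are reversed, neither can invade when rare; the interior point is a saddle.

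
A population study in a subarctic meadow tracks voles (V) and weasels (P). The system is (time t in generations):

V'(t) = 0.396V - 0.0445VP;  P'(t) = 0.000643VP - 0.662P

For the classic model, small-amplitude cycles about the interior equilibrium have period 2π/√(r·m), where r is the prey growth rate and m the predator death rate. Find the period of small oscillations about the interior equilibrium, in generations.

Here r = 0.396 and m = 0.662, so r·m = 0.262.
ω = √0.262 = 0.512 per generation, hence T = 2π/ω ≈ 12.3 generations.

T ≈ 12.3 generations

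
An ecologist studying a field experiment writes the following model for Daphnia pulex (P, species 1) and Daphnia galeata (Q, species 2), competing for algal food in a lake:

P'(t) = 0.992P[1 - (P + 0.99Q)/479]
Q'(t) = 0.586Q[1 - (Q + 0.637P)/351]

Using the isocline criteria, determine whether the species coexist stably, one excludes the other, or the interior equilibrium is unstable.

stable coexistence

Compare the nullcline intercepts: K1/α12 = 479/0.99 = 484 > K2 = 351; K2/α21 = 351/0.637 = 551 > K1 = 479.
Since both inequalities hold, each species can invade when rare, so the interior equilibrium is stable.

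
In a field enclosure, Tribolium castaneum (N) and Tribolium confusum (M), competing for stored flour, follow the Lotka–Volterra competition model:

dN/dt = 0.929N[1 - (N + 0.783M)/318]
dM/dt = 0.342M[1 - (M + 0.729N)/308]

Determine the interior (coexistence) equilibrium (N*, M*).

Setting both brackets to zero gives the nullclines N + 0.783M = 318 and 0.729N + M = 308.
Substituting M = 308 - 0.729N into the first: N(1 - 0.783·0.729) = 318 - 0.783·308.
So N* = 76.8/0.429 = 179, and then M* = 308 - 0.729·179 = 177.

N* ≈ 179, M* ≈ 177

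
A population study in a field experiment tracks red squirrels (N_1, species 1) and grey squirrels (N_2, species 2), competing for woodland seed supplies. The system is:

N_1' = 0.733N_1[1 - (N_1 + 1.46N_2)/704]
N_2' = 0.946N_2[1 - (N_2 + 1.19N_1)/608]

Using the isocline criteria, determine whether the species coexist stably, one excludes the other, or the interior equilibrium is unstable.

unstable coexistence (outcome depends on initial conditions)

Compare the nullcline intercepts: K1/α12 = 704/1.46 = 482 < K2 = 608; K2/α21 = 608/1.19 = 511 < K1 = 704.
Since both are reversed, neither can invade when rare; the interior point is a saddle.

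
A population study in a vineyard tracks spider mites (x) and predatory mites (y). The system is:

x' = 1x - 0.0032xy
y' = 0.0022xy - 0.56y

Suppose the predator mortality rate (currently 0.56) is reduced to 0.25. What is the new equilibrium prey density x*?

At the interior fixed point, setting dy/dt = 0 with y > 0 fixes x* = (predator death rate)/(xy coefficient) — independent of the other coefficients.
With the change, x* = 0.25/0.0022 = 114; it falls from 255.

x* ≈ 114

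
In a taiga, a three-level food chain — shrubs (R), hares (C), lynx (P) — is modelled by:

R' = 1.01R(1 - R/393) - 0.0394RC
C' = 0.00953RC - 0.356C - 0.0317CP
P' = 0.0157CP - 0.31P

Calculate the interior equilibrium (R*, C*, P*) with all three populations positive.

R* ≈ 90.3, C* ≈ 19.7, P* ≈ 15.9

From dP/dt = 0: 0.0157C* = 0.31, so C* = 19.7.
From dR/dt = 0: 1.01(1 - R*/393) = 0.0394·19.7, giving R* = 393·(1 - 0.77) = 90.3.
From dC/dt = 0: 0.00953·90.3 - 0.356 = 0.0317P*, so P* = 0.504/0.0317 = 15.9.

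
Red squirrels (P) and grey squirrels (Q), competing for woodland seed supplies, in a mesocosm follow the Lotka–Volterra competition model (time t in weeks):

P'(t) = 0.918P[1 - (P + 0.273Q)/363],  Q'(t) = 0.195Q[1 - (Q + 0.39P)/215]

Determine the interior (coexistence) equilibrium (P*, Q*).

Setting both brackets to zero gives the nullclines P + 0.273Q = 363 and 0.39P + Q = 215.
Substituting Q = 215 - 0.39P into the first: P(1 - 0.273·0.39) = 363 - 0.273·215.
So P* = 304/0.894 = 341, and then Q* = 215 - 0.39·341 = 82.2.

P* ≈ 341, Q* ≈ 82.2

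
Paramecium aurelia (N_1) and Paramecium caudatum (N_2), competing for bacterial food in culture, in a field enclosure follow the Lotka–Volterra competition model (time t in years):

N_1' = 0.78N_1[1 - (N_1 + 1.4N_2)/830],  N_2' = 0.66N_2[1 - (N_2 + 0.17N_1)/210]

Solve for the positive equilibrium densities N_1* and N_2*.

N_1* ≈ 703, N_2* ≈ 90.4

Setting both brackets to zero gives the nullclines N_1 + 1.4N_2 = 830 and 0.17N_1 + N_2 = 210.
Substituting N_2 = 210 - 0.17N_1 into the first: N_1(1 - 1.4·0.17) = 830 - 1.4·210.
So N_1* = 536/0.762 = 703, and then N_2* = 210 - 0.17·703 = 90.4.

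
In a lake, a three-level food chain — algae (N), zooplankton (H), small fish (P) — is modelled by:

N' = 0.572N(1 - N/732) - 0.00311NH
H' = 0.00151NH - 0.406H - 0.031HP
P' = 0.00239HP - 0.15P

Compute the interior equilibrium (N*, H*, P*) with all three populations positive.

From dP/dt = 0: 0.00239H* = 0.15, so H* = 62.8.
From dN/dt = 0: 0.572(1 - N*/732) = 0.00311·62.8, giving N* = 732·(1 - 0.341) = 482.
From dH/dt = 0: 0.00151·482 - 0.406 = 0.031P*, so P* = 0.322/0.031 = 10.4.

N* ≈ 482, H* ≈ 62.8, P* ≈ 10.4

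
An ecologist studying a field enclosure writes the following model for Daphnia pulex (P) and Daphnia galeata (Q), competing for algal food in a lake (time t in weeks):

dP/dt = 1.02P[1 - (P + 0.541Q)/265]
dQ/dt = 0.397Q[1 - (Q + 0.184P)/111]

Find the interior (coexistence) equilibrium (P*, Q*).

P* ≈ 228, Q* ≈ 69.1

Setting both brackets to zero gives the nullclines P + 0.541Q = 265 and 0.184P + Q = 111.
Substituting Q = 111 - 0.184P into the first: P(1 - 0.541·0.184) = 265 - 0.541·111.
So P* = 205/0.9 = 228, and then Q* = 111 - 0.184·228 = 69.1.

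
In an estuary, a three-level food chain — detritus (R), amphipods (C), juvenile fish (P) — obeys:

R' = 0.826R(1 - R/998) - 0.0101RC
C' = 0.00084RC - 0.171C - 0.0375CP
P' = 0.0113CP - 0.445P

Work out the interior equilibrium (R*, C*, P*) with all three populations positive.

R* ≈ 517, C* ≈ 39.4, P* ≈ 7.03

From dP/dt = 0: 0.0113C* = 0.445, so C* = 39.4.
From dR/dt = 0: 0.826(1 - R*/998) = 0.0101·39.4, giving R* = 998·(1 - 0.482) = 517.
From dC/dt = 0: 0.00084·517 - 0.171 = 0.0375P*, so P* = 0.264/0.0375 = 7.03.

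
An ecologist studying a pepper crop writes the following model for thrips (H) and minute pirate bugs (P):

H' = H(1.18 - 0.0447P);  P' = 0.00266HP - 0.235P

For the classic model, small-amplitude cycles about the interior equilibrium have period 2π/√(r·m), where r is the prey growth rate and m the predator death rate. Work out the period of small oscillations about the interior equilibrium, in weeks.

T ≈ 11.9 weeks

Here r = 1.18 and m = 0.235, so r·m = 0.277.
ω = √0.277 = 0.527 per week, hence T = 2π/ω ≈ 11.9 weeks.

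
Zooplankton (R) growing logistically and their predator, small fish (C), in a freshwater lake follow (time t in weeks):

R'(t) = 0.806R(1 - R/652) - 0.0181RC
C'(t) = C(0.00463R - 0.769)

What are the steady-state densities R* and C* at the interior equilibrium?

From dC/dt = 0 with C > 0: 0.00463R* = 0.769, so R* = 166.
Substitute into dR/dt = 0: 0.806(1 - 166/652) = 0.0181C*.
The bracket is 0.745, giving C* = 0.601/0.0181 = 33.2.

R* ≈ 166, C* ≈ 33.2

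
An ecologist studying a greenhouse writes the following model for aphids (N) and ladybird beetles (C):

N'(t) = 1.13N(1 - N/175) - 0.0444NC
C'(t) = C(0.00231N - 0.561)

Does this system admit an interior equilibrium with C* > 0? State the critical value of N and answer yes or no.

Threshold N = 243; K < 243, so no, the predator goes extinct.

The predator equation gives dC/dt > 0 only when N > 0.561/0.00231 = 243.
Without the predator, N → K = 175. Since 175 < 243, the predator cannot invade.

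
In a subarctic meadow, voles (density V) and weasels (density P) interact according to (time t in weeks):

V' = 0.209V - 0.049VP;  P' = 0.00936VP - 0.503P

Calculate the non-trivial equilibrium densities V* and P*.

V* ≈ 53.7, P* ≈ 4.27

Set dP/dt = 0 with P > 0: 0.00936V - 0.503 = 0, so V* = 0.503/0.00936 = 53.7.
Set dV/dt = 0 with V > 0: 0.209 - 0.049P = 0, so P* = 0.209/0.049 = 4.27.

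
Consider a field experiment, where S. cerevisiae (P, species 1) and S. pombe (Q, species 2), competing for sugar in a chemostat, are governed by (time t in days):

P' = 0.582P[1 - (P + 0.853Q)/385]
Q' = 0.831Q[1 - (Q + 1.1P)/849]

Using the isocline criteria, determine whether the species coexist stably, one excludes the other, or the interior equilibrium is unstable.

Compare the nullcline intercepts: K1/α12 = 385/0.853 = 451 < K2 = 849; K2/α21 = 849/1.1 = 772 > K1 = 385.
Since the inequalities point opposite ways, species 2 can invade but species 1 cannot.

species 2 excludes species 1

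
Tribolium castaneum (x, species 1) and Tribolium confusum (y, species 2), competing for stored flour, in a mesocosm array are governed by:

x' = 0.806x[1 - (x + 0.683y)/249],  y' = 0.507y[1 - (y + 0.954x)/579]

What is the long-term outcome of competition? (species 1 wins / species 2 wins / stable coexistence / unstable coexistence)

species 2 excludes species 1

Compare the nullcline intercepts: K1/α12 = 249/0.683 = 365 < K2 = 579; K2/α21 = 579/0.954 = 607 > K1 = 249.
Since the inequalities point opposite ways, species 2 can invade but species 1 cannot.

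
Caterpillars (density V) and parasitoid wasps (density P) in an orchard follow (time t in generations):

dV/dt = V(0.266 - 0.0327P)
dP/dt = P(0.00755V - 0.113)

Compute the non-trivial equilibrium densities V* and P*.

Set dP/dt = 0 with P > 0: 0.00755V - 0.113 = 0, so V* = 0.113/0.00755 = 15.
Set dV/dt = 0 with V > 0: 0.266 - 0.0327P = 0, so P* = 0.266/0.0327 = 8.13.

V* ≈ 15, P* ≈ 8.13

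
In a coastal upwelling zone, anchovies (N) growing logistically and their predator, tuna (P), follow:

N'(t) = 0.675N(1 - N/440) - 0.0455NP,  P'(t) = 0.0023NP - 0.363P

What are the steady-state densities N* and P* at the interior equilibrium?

N* ≈ 158, P* ≈ 9.51

From dP/dt = 0 with P > 0: 0.0023N* = 0.363, so N* = 158.
Substitute into dN/dt = 0: 0.675(1 - 158/440) = 0.0455P*.
The bracket is 0.641, giving P* = 0.433/0.0455 = 9.51.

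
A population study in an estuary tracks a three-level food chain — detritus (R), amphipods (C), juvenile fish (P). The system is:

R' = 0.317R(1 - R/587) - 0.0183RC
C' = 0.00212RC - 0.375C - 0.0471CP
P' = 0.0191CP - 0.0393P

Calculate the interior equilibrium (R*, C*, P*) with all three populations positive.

From dP/dt = 0: 0.0191C* = 0.0393, so C* = 2.06.
From dR/dt = 0: 0.317(1 - R*/587) = 0.0183·2.06, giving R* = 587·(1 - 0.119) = 517.
From dC/dt = 0: 0.00212·517 - 0.375 = 0.0471P*, so P* = 0.722/0.0471 = 15.3.

R* ≈ 517, C* ≈ 2.06, P* ≈ 15.3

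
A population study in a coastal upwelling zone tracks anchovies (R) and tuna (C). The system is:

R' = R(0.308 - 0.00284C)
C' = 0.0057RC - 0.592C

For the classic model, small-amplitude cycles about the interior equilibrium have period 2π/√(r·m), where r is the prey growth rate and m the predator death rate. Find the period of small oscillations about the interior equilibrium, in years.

T ≈ 14.7 years

Here r = 0.308 and m = 0.592, so r·m = 0.182.
ω = √0.182 = 0.427 per year, hence T = 2π/ω ≈ 14.7 years.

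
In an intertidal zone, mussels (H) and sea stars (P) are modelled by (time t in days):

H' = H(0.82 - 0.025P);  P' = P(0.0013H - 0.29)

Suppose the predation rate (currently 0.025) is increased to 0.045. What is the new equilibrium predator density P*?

At the interior fixed point, setting dH/dt = 0 with H > 0 fixes P* = (prey growth rate)/(HP coefficient) — independent of the other coefficients.
With the change, P* = 0.82/0.045 = 18.2; it falls from 32.8.

P* ≈ 18.2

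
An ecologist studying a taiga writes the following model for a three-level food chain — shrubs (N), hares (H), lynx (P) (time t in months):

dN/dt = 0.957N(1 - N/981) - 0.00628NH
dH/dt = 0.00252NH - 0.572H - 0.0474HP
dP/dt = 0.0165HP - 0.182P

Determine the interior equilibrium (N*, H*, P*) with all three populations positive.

N* ≈ 910, H* ≈ 11, P* ≈ 36.3

From dP/dt = 0: 0.0165H* = 0.182, so H* = 11.
From dN/dt = 0: 0.957(1 - N*/981) = 0.00628·11, giving N* = 981·(1 - 0.0724) = 910.
From dH/dt = 0: 0.00252·910 - 0.572 = 0.0474P*, so P* = 1.72/0.0474 = 36.3.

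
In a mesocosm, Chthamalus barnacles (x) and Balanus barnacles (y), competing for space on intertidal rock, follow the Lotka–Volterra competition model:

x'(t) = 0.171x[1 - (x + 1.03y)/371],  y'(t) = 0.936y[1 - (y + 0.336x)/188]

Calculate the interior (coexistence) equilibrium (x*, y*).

Setting both brackets to zero gives the nullclines x + 1.03y = 371 and 0.336x + y = 188.
Substituting y = 188 - 0.336x into the first: x(1 - 1.03·0.336) = 371 - 1.03·188.
So x* = 177/0.654 = 271, and then y* = 188 - 0.336·271 = 96.9.

x* ≈ 271, y* ≈ 96.9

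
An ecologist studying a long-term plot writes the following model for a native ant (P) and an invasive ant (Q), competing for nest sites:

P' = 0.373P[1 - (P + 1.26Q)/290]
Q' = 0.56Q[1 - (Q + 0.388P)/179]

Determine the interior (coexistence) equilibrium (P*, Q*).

Setting both brackets to zero gives the nullclines P + 1.26Q = 290 and 0.388P + Q = 179.
Substituting Q = 179 - 0.388P into the first: P(1 - 1.26·0.388) = 290 - 1.26·179.
So P* = 64.5/0.511 = 126, and then Q* = 179 - 0.388·126 = 130.

P* ≈ 126, Q* ≈ 130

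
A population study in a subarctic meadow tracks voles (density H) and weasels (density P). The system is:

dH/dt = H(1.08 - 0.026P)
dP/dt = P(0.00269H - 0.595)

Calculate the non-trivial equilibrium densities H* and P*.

Set dP/dt = 0 with P > 0: 0.00269H - 0.595 = 0, so H* = 0.595/0.00269 = 221.
Set dH/dt = 0 with H > 0: 1.08 - 0.026P = 0, so P* = 1.08/0.026 = 41.5.

H* ≈ 221, P* ≈ 41.5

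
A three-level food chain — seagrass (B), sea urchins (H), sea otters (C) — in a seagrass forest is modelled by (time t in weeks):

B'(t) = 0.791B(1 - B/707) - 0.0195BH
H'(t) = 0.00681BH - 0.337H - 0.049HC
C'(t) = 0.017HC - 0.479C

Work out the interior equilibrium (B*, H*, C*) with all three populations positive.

From dC/dt = 0: 0.017H* = 0.479, so H* = 28.2.
From dB/dt = 0: 0.791(1 - B*/707) = 0.0195·28.2, giving B* = 707·(1 - 0.695) = 216.
From dH/dt = 0: 0.00681·216 - 0.337 = 0.049C*, so C* = 1.13/0.049 = 23.1.

B* ≈ 216, H* ≈ 28.2, C* ≈ 23.1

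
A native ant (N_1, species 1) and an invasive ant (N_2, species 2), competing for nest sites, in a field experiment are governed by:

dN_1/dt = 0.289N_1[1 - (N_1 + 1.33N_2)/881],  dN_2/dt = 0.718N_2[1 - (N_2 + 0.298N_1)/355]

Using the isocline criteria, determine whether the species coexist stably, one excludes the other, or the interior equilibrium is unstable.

stable coexistence

Compare the nullcline intercepts: K1/α12 = 881/1.33 = 662 > K2 = 355; K2/α21 = 355/0.298 = 1190 > K1 = 881.
Since both inequalities hold, each species can invade when rare, so the interior equilibrium is stable.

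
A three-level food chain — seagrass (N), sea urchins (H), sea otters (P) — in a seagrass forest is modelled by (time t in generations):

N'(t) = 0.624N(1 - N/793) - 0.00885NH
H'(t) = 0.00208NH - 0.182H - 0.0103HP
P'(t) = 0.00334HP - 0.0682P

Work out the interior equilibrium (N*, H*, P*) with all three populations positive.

N* ≈ 563, H* ≈ 20.4, P* ≈ 96.1

From dP/dt = 0: 0.00334H* = 0.0682, so H* = 20.4.
From dN/dt = 0: 0.624(1 - N*/793) = 0.00885·20.4, giving N* = 793·(1 - 0.29) = 563.
From dH/dt = 0: 0.00208·563 - 0.182 = 0.0103P*, so P* = 0.99/0.0103 = 96.1.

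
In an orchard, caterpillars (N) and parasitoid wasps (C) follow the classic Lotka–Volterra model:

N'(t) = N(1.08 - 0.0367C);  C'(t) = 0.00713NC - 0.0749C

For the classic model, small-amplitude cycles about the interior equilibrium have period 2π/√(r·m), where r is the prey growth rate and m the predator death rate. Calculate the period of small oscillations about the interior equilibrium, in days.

T ≈ 22.1 days

Here r = 1.08 and m = 0.0749, so r·m = 0.0809.
ω = √0.0809 = 0.284 per day, hence T = 2π/ω ≈ 22.1 days.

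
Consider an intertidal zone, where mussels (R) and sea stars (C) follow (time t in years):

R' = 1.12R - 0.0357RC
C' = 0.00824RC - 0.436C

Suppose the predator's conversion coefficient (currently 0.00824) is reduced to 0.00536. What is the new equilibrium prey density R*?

R* ≈ 81.3

At the interior fixed point, setting dC/dt = 0 with C > 0 fixes R* = (predator death rate)/(RC coefficient) — independent of the other coefficients.
With the change, R* = 0.436/0.00536 = 81.3; it rises from 52.9.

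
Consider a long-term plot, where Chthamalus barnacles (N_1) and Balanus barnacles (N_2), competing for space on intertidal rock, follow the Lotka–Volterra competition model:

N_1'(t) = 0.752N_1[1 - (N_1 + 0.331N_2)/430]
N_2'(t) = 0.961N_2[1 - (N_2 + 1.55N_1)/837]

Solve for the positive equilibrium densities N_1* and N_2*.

Setting both brackets to zero gives the nullclines N_1 + 0.331N_2 = 430 and 1.55N_1 + N_2 = 837.
Substituting N_2 = 837 - 1.55N_1 into the first: N_1(1 - 0.331·1.55) = 430 - 0.331·837.
So N_1* = 153/0.487 = 314, and then N_2* = 837 - 1.55·314 = 350.

N_1* ≈ 314, N_2* ≈ 350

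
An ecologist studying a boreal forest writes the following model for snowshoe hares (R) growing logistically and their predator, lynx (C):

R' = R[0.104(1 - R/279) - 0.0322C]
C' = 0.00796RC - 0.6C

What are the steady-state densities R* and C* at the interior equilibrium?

From dC/dt = 0 with C > 0: 0.00796R* = 0.6, so R* = 75.4.
Substitute into dR/dt = 0: 0.104(1 - 75.4/279) = 0.0322C*.
The bracket is 0.73, giving C* = 0.0759/0.0322 = 2.36.

R* ≈ 75.4, C* ≈ 2.36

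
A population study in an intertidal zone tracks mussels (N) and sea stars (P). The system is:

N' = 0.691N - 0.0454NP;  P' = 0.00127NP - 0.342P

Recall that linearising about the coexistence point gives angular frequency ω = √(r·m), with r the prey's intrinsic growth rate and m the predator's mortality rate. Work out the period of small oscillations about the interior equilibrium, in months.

Here r = 0.691 and m = 0.342, so r·m = 0.236.
ω = √0.236 = 0.486 per month, hence T = 2π/ω ≈ 12.9 months.

T ≈ 12.9 months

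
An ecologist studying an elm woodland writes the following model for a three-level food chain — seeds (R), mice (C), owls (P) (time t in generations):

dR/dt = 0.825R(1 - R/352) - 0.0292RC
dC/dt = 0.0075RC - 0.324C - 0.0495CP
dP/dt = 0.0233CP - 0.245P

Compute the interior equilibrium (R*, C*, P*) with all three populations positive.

R* ≈ 221, C* ≈ 10.5, P* ≈ 26.9

From dP/dt = 0: 0.0233C* = 0.245, so C* = 10.5.
From dR/dt = 0: 0.825(1 - R*/352) = 0.0292·10.5, giving R* = 352·(1 - 0.372) = 221.
From dC/dt = 0: 0.0075·221 - 0.324 = 0.0495P*, so P* = 1.33/0.0495 = 26.9.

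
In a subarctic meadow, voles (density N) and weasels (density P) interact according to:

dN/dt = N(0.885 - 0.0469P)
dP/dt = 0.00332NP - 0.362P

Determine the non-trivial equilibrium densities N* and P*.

N* ≈ 109, P* ≈ 18.9

Set dP/dt = 0 with P > 0: 0.00332N - 0.362 = 0, so N* = 0.362/0.00332 = 109.
Set dN/dt = 0 with N > 0: 0.885 - 0.0469P = 0, so P* = 0.885/0.0469 = 18.9.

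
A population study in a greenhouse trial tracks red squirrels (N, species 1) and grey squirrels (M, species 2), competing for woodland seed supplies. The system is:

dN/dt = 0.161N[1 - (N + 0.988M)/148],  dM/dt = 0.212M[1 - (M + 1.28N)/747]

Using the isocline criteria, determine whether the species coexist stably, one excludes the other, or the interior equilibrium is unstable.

Compare the nullcline intercepts: K1/α12 = 148/0.988 = 150 < K2 = 747; K2/α21 = 747/1.28 = 584 > K1 = 148.
Since the inequalities point opposite ways, species 2 can invade but species 1 cannot.

species 2 excludes species 1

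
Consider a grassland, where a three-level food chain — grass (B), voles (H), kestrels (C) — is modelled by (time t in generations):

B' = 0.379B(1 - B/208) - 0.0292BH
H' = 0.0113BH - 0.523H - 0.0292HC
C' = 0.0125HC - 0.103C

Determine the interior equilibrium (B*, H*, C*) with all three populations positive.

From dC/dt = 0: 0.0125H* = 0.103, so H* = 8.24.
From dB/dt = 0: 0.379(1 - B*/208) = 0.0292·8.24, giving B* = 208·(1 - 0.635) = 76.
From dH/dt = 0: 0.0113·76 - 0.523 = 0.0292C*, so C* = 0.335/0.0292 = 11.5.

B* ≈ 76, H* ≈ 8.24, C* ≈ 11.5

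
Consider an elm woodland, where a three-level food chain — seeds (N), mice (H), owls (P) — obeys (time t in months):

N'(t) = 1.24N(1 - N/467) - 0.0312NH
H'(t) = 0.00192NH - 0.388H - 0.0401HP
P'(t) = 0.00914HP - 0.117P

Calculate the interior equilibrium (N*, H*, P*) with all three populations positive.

N* ≈ 317, H* ≈ 12.8, P* ≈ 5.48

From dP/dt = 0: 0.00914H* = 0.117, so H* = 12.8.
From dN/dt = 0: 1.24(1 - N*/467) = 0.0312·12.8, giving N* = 467·(1 - 0.322) = 317.
From dH/dt = 0: 0.00192·317 - 0.388 = 0.0401P*, so P* = 0.22/0.0401 = 5.48.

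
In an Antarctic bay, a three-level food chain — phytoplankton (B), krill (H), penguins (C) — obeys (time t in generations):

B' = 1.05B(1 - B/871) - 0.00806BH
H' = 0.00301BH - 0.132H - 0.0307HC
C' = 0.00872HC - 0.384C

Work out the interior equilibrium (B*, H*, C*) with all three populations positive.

B* ≈ 577, H* ≈ 44, C* ≈ 52.2

From dC/dt = 0: 0.00872H* = 0.384, so H* = 44.
From dB/dt = 0: 1.05(1 - B*/871) = 0.00806·44, giving B* = 871·(1 - 0.338) = 577.
From dH/dt = 0: 0.00301·577 - 0.132 = 0.0307C*, so C* = 1.6/0.0307 = 52.2.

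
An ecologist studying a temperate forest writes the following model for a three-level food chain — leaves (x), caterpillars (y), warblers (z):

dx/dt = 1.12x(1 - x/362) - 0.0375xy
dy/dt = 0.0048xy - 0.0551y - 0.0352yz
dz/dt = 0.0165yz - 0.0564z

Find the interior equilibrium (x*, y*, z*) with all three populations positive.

x* ≈ 321, y* ≈ 3.42, z* ≈ 42.1

From dz/dt = 0: 0.0165y* = 0.0564, so y* = 3.42.
From dx/dt = 0: 1.12(1 - x*/362) = 0.0375·3.42, giving x* = 362·(1 - 0.114) = 321.
From dy/dt = 0: 0.0048·321 - 0.0551 = 0.0352z*, so z* = 1.48/0.0352 = 42.1.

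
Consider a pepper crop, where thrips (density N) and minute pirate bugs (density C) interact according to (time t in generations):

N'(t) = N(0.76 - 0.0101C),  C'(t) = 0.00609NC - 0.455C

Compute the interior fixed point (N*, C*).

N* ≈ 74.7, C* ≈ 75.2

Set dC/dt = 0 with C > 0: 0.00609N - 0.455 = 0, so N* = 0.455/0.00609 = 74.7.
Set dN/dt = 0 with N > 0: 0.76 - 0.0101C = 0, so C* = 0.76/0.0101 = 75.2.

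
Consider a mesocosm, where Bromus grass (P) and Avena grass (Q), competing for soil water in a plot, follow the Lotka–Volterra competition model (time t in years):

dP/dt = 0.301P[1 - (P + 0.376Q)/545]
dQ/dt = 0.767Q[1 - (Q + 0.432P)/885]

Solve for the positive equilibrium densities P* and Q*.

P* ≈ 253, Q* ≈ 776

Setting both brackets to zero gives the nullclines P + 0.376Q = 545 and 0.432P + Q = 885.
Substituting Q = 885 - 0.432P into the first: P(1 - 0.376·0.432) = 545 - 0.376·885.
So P* = 212/0.838 = 253, and then Q* = 885 - 0.432·253 = 776.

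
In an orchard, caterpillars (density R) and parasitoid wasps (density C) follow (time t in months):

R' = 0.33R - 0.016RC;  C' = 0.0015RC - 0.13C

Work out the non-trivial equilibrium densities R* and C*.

Set dC/dt = 0 with C > 0: 0.0015R - 0.13 = 0, so R* = 0.13/0.0015 = 86.7.
Set dR/dt = 0 with R > 0: 0.33 - 0.016C = 0, so C* = 0.33/0.016 = 20.6.

R* ≈ 86.7, C* ≈ 20.6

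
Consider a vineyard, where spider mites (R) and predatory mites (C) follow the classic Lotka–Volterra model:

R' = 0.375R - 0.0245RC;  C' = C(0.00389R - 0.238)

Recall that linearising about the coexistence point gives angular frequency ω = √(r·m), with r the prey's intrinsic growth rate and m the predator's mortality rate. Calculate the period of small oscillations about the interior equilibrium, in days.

T ≈ 21 days

Here r = 0.375 and m = 0.238, so r·m = 0.0892.
ω = √0.0892 = 0.299 per day, hence T = 2π/ω ≈ 21 days.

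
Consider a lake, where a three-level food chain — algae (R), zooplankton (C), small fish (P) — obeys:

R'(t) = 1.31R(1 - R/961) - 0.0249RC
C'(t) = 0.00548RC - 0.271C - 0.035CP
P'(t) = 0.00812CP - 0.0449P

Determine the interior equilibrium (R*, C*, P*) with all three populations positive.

From dP/dt = 0: 0.00812C* = 0.0449, so C* = 5.53.
From dR/dt = 0: 1.31(1 - R*/961) = 0.0249·5.53, giving R* = 961·(1 - 0.105) = 860.
From dC/dt = 0: 0.00548·860 - 0.271 = 0.035P*, so P* = 4.44/0.035 = 127.

R* ≈ 860, C* ≈ 5.53, P* ≈ 127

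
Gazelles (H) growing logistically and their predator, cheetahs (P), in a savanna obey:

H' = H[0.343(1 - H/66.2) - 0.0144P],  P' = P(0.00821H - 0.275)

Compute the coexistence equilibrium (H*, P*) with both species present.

H* ≈ 33.5, P* ≈ 11.8

From dP/dt = 0 with P > 0: 0.00821H* = 0.275, so H* = 33.5.
Substitute into dH/dt = 0: 0.343(1 - 33.5/66.2) = 0.0144P*.
The bracket is 0.494, giving P* = 0.169/0.0144 = 11.8.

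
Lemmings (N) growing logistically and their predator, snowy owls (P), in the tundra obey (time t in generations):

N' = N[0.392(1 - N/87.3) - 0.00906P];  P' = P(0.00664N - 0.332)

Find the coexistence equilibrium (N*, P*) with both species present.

From dP/dt = 0 with P > 0: 0.00664N* = 0.332, so N* = 50.
Substitute into dN/dt = 0: 0.392(1 - 50/87.3) = 0.00906P*.
The bracket is 0.427, giving P* = 0.167/0.00906 = 18.5.

N* ≈ 50, P* ≈ 18.5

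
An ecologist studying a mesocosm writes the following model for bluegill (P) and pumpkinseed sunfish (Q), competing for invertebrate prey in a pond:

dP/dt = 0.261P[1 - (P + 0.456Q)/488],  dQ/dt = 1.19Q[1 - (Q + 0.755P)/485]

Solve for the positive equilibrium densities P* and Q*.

P* ≈ 407, Q* ≈ 178

Setting both brackets to zero gives the nullclines P + 0.456Q = 488 and 0.755P + Q = 485.
Substituting Q = 485 - 0.755P into the first: P(1 - 0.456·0.755) = 488 - 0.456·485.
So P* = 267/0.656 = 407, and then Q* = 485 - 0.755·407 = 178.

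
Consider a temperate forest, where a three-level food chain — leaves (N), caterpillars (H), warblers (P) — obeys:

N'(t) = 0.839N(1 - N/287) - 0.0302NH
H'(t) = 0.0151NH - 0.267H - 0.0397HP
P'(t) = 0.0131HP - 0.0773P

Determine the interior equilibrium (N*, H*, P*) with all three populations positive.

From dP/dt = 0: 0.0131H* = 0.0773, so H* = 5.9.
From dN/dt = 0: 0.839(1 - N*/287) = 0.0302·5.9, giving N* = 287·(1 - 0.212) = 226.
From dH/dt = 0: 0.0151·226 - 0.267 = 0.0397P*, so P* = 3.15/0.0397 = 79.2.

N* ≈ 226, H* ≈ 5.9, P* ≈ 79.2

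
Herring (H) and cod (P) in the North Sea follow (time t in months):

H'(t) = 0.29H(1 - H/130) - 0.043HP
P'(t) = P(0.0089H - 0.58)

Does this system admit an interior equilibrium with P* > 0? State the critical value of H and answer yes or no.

The predator equation gives dP/dt > 0 only when H > 0.58/0.0089 = 65.2.
Without the predator, H → K = 130. Since 130 > 65.2, the predator can invade and persist.

Threshold H = 65.2; K > 65.2, so yes, the predator persists.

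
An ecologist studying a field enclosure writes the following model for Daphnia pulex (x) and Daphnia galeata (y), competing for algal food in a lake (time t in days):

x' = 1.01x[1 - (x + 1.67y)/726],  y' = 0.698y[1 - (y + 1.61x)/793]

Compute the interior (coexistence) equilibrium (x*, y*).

Setting both brackets to zero gives the nullclines x + 1.67y = 726 and 1.61x + y = 793.
Substituting y = 793 - 1.61x into the first: x(1 - 1.67·1.61) = 726 - 1.67·793.
So x* = -598/-1.69 = 354, and then y* = 793 - 1.61·354 = 223.

x* ≈ 354, y* ≈ 223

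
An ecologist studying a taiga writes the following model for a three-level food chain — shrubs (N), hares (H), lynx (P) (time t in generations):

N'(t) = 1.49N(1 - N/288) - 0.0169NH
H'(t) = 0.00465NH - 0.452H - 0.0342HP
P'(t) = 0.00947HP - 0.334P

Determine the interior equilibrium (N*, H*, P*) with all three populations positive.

From dP/dt = 0: 0.00947H* = 0.334, so H* = 35.3.
From dN/dt = 0: 1.49(1 - N*/288) = 0.0169·35.3, giving N* = 288·(1 - 0.4) = 173.
From dH/dt = 0: 0.00465·173 - 0.452 = 0.0342P*, so P* = 0.351/0.0342 = 10.3.

N* ≈ 173, H* ≈ 35.3, P* ≈ 10.3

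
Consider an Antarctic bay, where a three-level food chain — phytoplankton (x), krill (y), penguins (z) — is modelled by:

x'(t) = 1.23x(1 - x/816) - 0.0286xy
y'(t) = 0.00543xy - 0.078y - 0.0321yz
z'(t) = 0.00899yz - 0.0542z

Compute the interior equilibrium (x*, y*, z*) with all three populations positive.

x* ≈ 702, y* ≈ 6.03, z* ≈ 116

From dz/dt = 0: 0.00899y* = 0.0542, so y* = 6.03.
From dx/dt = 0: 1.23(1 - x*/816) = 0.0286·6.03, giving x* = 816·(1 - 0.14) = 702.
From dy/dt = 0: 0.00543·702 - 0.078 = 0.0321z*, so z* = 3.73/0.0321 = 116.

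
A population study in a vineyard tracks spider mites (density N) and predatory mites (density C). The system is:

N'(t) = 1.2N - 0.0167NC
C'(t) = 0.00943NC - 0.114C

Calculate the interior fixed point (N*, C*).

N* ≈ 12.1, C* ≈ 71.9

Set dC/dt = 0 with C > 0: 0.00943N - 0.114 = 0, so N* = 0.114/0.00943 = 12.1.
Set dN/dt = 0 with N > 0: 1.2 - 0.0167C = 0, so C* = 1.2/0.0167 = 71.9.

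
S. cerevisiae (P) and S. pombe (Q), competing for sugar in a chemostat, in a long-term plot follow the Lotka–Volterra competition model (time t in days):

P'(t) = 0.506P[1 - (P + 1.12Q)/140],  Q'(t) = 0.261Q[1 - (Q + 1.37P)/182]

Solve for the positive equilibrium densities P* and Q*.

Setting both brackets to zero gives the nullclines P + 1.12Q = 140 and 1.37P + Q = 182.
Substituting Q = 182 - 1.37P into the first: P(1 - 1.12·1.37) = 140 - 1.12·182.
So P* = -63.8/-0.534 = 119, and then Q* = 182 - 1.37·119 = 18.3.

P* ≈ 119, Q* ≈ 18.3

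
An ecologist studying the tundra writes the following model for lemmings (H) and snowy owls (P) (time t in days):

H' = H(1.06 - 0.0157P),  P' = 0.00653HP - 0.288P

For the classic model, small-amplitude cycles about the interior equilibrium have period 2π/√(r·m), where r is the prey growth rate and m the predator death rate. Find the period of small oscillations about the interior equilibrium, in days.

T ≈ 11.4 days

Here r = 1.06 and m = 0.288, so r·m = 0.305.
ω = √0.305 = 0.553 per day, hence T = 2π/ω ≈ 11.4 days.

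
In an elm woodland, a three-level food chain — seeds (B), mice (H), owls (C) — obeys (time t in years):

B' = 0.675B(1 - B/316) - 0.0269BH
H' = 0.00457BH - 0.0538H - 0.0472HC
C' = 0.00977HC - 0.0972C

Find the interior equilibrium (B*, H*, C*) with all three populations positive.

From dC/dt = 0: 0.00977H* = 0.0972, so H* = 9.95.
From dB/dt = 0: 0.675(1 - B*/316) = 0.0269·9.95, giving B* = 316·(1 - 0.396) = 191.
From dH/dt = 0: 0.00457·191 - 0.0538 = 0.0472C*, so C* = 0.818/0.0472 = 17.3.

B* ≈ 191, H* ≈ 9.95, C* ≈ 17.3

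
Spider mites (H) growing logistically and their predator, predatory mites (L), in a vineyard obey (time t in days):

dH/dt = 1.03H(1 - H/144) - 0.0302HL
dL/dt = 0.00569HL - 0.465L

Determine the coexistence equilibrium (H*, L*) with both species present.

From dL/dt = 0 with L > 0: 0.00569H* = 0.465, so H* = 81.7.
Substitute into dH/dt = 0: 1.03(1 - 81.7/144) = 0.0302L*.
The bracket is 0.432, giving L* = 0.445/0.0302 = 14.8.

H* ≈ 81.7, L* ≈ 14.8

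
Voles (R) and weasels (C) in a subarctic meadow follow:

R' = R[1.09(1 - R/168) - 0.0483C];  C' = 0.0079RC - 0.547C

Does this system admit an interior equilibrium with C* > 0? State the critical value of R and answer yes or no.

The predator equation gives dC/dt > 0 only when R > 0.547/0.0079 = 69.2.
Without the predator, R → K = 168. Since 168 > 69.2, the predator can invade and persist.

Threshold R = 69.2; K > 69.2, so yes, the predator persists.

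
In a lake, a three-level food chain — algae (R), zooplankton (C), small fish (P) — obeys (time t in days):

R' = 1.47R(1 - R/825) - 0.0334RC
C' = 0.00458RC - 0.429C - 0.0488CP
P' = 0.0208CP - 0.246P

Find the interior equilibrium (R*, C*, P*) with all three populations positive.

R* ≈ 603, C* ≈ 11.8, P* ≈ 47.8

From dP/dt = 0: 0.0208C* = 0.246, so C* = 11.8.
From dR/dt = 0: 1.47(1 - R*/825) = 0.0334·11.8, giving R* = 825·(1 - 0.269) = 603.
From dC/dt = 0: 0.00458·603 - 0.429 = 0.0488P*, so P* = 2.33/0.0488 = 47.8.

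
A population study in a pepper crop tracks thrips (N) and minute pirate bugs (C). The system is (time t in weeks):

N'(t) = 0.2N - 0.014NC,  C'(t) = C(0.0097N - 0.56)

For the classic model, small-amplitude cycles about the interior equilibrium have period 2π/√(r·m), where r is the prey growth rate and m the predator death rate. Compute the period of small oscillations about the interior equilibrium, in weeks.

T ≈ 18.8 weeks

Here r = 0.2 and m = 0.56, so r·m = 0.112.
ω = √0.112 = 0.335 per week, hence T = 2π/ω ≈ 18.8 weeks.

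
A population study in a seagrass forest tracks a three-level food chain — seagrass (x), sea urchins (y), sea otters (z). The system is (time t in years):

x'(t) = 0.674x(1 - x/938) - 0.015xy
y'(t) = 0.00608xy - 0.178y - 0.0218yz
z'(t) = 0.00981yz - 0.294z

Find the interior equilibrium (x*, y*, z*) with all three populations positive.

From dz/dt = 0: 0.00981y* = 0.294, so y* = 30.
From dx/dt = 0: 0.674(1 - x*/938) = 0.015·30, giving x* = 938·(1 - 0.667) = 312.
From dy/dt = 0: 0.00608·312 - 0.178 = 0.0218z*, so z* = 1.72/0.0218 = 79.

x* ≈ 312, y* ≈ 30, z* ≈ 79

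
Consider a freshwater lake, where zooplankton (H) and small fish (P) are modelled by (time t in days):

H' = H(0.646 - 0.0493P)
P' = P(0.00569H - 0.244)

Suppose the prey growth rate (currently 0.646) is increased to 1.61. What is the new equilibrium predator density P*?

At the interior fixed point, setting dH/dt = 0 with H > 0 fixes P* = (prey growth rate)/(HP coefficient) — independent of the other coefficients.
With the change, P* = 1.61/0.0493 = 32.7; it rises from 13.1.

P* ≈ 32.7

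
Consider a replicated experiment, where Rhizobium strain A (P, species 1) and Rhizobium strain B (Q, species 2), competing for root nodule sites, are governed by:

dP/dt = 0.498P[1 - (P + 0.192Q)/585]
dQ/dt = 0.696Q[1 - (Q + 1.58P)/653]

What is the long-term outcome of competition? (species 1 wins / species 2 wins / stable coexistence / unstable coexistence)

Compare the nullcline intercepts: K1/α12 = 585/0.192 = 3050 > K2 = 653; K2/α21 = 653/1.58 = 413 < K1 = 585.
Since the inequalities point opposite ways, species 1 can invade but species 2 cannot.

species 1 excludes species 2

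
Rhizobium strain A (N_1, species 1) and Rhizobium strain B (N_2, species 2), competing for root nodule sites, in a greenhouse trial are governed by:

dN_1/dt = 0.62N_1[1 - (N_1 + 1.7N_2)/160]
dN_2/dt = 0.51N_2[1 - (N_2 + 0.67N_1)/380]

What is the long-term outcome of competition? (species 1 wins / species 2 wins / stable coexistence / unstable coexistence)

species 2 excludes species 1

Compare the nullcline intercepts: K1/α12 = 160/1.7 = 94.1 < K2 = 380; K2/α21 = 380/0.67 = 567 > K1 = 160.
Since the inequalities point opposite ways, species 2 can invade but species 1 cannot.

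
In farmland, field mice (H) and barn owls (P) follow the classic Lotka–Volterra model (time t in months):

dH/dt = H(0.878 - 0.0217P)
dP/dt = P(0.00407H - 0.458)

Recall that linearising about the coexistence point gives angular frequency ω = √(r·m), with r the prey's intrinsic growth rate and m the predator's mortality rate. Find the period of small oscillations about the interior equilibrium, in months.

T ≈ 9.91 months

Here r = 0.878 and m = 0.458, so r·m = 0.402.
ω = √0.402 = 0.634 per month, hence T = 2π/ω ≈ 9.91 months.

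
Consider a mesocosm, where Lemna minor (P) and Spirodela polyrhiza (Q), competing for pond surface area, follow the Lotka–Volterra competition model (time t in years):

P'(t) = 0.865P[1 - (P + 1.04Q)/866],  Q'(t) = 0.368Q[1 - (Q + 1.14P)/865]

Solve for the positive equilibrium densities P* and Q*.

P* ≈ 181, Q* ≈ 659

Setting both brackets to zero gives the nullclines P + 1.04Q = 866 and 1.14P + Q = 865.
Substituting Q = 865 - 1.14P into the first: P(1 - 1.04·1.14) = 866 - 1.04·865.
So P* = -33.6/-0.186 = 181, and then Q* = 865 - 1.14·181 = 659.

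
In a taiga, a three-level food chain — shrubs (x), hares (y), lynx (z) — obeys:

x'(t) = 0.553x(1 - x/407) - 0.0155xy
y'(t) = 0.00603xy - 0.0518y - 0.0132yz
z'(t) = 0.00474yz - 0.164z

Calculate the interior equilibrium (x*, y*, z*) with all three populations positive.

x* ≈ 12.3, y* ≈ 34.6, z* ≈ 1.69

From dz/dt = 0: 0.00474y* = 0.164, so y* = 34.6.
From dx/dt = 0: 0.553(1 - x*/407) = 0.0155·34.6, giving x* = 407·(1 - 0.97) = 12.3.
From dy/dt = 0: 0.00603·12.3 - 0.0518 = 0.0132z*, so z* = 0.0224/0.0132 = 1.69.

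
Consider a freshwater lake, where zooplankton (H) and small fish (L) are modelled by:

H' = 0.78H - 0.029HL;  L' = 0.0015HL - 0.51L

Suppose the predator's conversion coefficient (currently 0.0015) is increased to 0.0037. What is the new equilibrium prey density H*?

H* ≈ 138

At the interior fixed point, setting dL/dt = 0 with L > 0 fixes H* = (predator death rate)/(HL coefficient) — independent of the other coefficients.
With the change, H* = 0.51/0.0037 = 138; it falls from 340.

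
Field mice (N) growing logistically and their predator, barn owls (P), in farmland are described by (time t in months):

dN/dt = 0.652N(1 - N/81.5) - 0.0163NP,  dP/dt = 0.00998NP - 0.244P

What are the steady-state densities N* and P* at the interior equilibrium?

From dP/dt = 0 with P > 0: 0.00998N* = 0.244, so N* = 24.4.
Substitute into dN/dt = 0: 0.652(1 - 24.4/81.5) = 0.0163P*.
The bracket is 0.7, giving P* = 0.456/0.0163 = 28.

N* ≈ 24.4, P* ≈ 28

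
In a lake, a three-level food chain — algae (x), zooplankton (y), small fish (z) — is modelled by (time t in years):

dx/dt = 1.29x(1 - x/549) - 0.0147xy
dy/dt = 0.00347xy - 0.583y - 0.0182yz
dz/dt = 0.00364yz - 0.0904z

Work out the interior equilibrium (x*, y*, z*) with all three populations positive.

x* ≈ 394, y* ≈ 24.8, z* ≈ 43

From dz/dt = 0: 0.00364y* = 0.0904, so y* = 24.8.
From dx/dt = 0: 1.29(1 - x*/549) = 0.0147·24.8, giving x* = 549·(1 - 0.283) = 394.
From dy/dt = 0: 0.00347·394 - 0.583 = 0.0182z*, so z* = 0.783/0.0182 = 43.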